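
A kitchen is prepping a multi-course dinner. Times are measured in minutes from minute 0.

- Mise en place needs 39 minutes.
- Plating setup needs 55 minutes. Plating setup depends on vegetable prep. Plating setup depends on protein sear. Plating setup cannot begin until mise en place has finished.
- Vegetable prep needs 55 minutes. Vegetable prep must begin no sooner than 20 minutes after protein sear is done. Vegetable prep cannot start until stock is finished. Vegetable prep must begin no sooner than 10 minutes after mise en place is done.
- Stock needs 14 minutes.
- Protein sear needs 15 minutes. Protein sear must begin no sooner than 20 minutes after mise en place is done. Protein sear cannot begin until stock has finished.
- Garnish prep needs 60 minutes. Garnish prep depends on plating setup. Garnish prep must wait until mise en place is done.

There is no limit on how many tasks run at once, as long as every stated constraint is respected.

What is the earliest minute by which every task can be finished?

Stock can start immediately at minute 0; it finishes at minute 14.
Mise en place can start immediately at minute 0; it finishes at minute 39.
Protein sear cannot start until mise en place (finishes minute 39, plus 20-minute gap → minute 59); stock (finishes minute 14). The controlling bound is minute 59, so protein sear finishes at 59 + 15 = minute 74.
Vegetable prep needs all of protein sear (finishes minute 74, plus 20-minute gap → minute 94); stock (finishes minute 14); mise en place (finishes minute 39, plus 10-minute gap → minute 49). That puts its earliest start at minute 94; it finishes at 94 + 55 = minute 149.
Plating setup has to wait for vegetable prep (finishes minute 149); protein sear (finishes minute 74); mise en place (finishes minute 39). The latest of these is minute 149, so plating setup runs minute 149 to 149 + 55 = minute 204.
Garnish prep cannot start until plating setup (finishes minute 204); mise en place (finishes minute 39). The controlling bound is minute 204, so garnish prep finishes at 204 + 60 = minute 264.
All tasks are finished once the last one completes. Finish times: Mise en place at 39, Stock at 14, Protein sear at 74, Vegetable prep at 149, Plating setup at 204, Garnish prep at 264. The latest is minute 264.

264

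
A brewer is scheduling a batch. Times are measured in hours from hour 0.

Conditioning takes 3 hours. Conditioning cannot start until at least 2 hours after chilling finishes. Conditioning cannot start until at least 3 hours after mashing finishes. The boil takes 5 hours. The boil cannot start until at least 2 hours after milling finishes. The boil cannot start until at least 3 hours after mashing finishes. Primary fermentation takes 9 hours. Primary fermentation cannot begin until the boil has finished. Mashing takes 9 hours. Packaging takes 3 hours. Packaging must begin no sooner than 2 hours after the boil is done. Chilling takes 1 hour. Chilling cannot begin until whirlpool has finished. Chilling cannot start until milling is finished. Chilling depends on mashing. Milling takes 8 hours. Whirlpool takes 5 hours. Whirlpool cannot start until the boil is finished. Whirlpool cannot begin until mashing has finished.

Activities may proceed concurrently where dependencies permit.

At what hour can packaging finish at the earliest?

Mashing can start immediately at hour 0; it finishes at hour 9.
Nothing blocks milling, so it runs from hour 0 to hour 8.
The boil needs all of milling (finishes hour 8, plus 2-hour gap → hour 10); mashing (finishes hour 9, plus 3-hour gap → hour 12). That puts its earliest start at hour 12; it finishes at 12 + 5 = hour 17.
Packaging waits on the boil (finishes hour 17, plus 2-hour gap → hour 19), so it starts at hour 19 and finishes at 19 + 3 = hour 22.

22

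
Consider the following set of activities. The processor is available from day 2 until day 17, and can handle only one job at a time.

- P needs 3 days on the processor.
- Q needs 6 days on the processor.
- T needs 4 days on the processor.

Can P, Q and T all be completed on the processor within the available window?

The processor window is 17 − 2 = 15 days.
Running back to back, the jobs need 3 + 6 + 4 = 13 days on the processor.
Since 13 ≤ 15, they fit within the window.

Yes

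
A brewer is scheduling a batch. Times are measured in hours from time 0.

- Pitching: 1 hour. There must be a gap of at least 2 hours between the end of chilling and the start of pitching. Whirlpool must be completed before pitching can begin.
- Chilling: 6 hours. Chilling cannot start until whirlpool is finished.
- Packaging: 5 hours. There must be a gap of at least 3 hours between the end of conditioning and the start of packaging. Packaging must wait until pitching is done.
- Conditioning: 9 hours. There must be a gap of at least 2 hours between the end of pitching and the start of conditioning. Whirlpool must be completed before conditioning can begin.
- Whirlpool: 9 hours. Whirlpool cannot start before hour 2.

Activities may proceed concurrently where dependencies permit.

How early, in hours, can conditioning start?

After its own release at hour 2, whirlpool can start at hour 2 and finishes at hour 11.
After whirlpool (finishes hour 11), chilling can start at hour 11 and finishes at hour 17.
Pitching cannot start until chilling (finishes hour 17, plus 2-hour gap → hour 19); whirlpool (finishes hour 11). The controlling bound is hour 19, so pitching finishes at 19 + 1 = hour 20.
Conditioning waits on pitching (finishes hour 20, plus 2-hour gap → hour 22); whirlpool (finishes hour 11). The latest of these is hour 22, which is the earliest conditioning can start.

22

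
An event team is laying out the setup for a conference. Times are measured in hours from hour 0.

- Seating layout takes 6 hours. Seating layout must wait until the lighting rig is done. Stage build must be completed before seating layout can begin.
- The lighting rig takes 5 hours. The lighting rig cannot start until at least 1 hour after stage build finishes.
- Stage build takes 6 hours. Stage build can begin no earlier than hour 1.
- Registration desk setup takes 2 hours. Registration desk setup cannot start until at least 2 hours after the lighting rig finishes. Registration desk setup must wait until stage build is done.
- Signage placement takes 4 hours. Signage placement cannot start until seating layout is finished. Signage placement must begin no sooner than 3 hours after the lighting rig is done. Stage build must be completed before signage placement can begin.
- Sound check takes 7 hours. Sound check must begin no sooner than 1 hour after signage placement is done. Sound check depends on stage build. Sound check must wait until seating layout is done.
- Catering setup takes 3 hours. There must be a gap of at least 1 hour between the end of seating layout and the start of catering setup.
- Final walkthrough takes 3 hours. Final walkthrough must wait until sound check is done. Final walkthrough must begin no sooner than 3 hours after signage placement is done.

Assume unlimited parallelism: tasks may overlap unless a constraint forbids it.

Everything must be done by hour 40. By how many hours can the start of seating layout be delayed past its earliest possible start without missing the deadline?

6

Stage build waits on its own release at hour 1, so it starts at hour 1 and finishes at 1 + 6 = hour 7.
After stage build (finishes hour 7, plus 1-hour gap → hour 8), the lighting rig can start at hour 8 and finishes at hour 13.
Seating layout has to wait for the lighting rig (finishes hour 13); stage build (finishes hour 7). The latest of these is hour 13, so seating layout runs hour 13 to 13 + 6 = hour 19.

Working backward from the deadline:
To finish by hour 40, final walkthrough (duration 3) must start no later than hour 37.
Sound check feeds into final walkthrough (must start by hour 37); so sound check must finish by hour 37 and therefore start by hour 30.
For signage placement: sound check (must start by hour 30, minus 1-hour gap → hour 29); final walkthrough (must start by hour 37, minus 3-hour gap → hour 34). The most restrictive is hour 29; with a 4-hour duration, signage placement must start by hour 25.
To finish by hour 40, catering setup (duration 3) must start no later than hour 37.
Seating layout must finish in time for signage placement (must start by hour 25); catering setup (must start by hour 37, minus 1-hour gap → hour 36); sound check (must start by hour 30). The tightest is hour 25, so seating layout must start by 25 − 6 = hour 19.
So seating layout can start as early as hour 13 and as late as hour 19, giving 19 − 13 = 6 hours of slack.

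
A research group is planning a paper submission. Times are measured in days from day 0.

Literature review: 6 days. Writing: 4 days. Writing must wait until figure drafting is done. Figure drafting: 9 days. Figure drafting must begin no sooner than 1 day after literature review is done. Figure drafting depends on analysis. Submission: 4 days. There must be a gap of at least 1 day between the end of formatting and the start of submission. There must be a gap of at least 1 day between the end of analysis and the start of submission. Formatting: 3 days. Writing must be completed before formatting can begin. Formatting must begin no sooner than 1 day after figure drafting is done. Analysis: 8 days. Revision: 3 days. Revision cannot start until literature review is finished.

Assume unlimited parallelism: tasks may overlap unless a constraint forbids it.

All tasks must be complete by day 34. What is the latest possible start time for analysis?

5

Nothing follows submission; the deadline of day 34 is its only limit. It must start by 34 − 4 = day 30.
Formatting has to be done before submission (must start by day 30, minus 1-day gap → day 29). That means finishing by day 29, i.e. starting by 29 − 3 = day 26.
Since formatting (must start by day 26) depends on it, writing must finish by day 26. Backing off its 4-day duration gives a latest start of day 22.
For figure drafting: writing (must start by day 22); formatting (must start by day 26, minus 1-day gap → day 25). The most restrictive is day 22; with a 9-day duration, figure drafting must start by day 13.
Analysis has several dependents: figure drafting (must start by day 13); submission (must start by day 30, minus 1-day gap → day 29). The earliest of those limits is day 13, so analysis must start by 13 − 8 = day 5.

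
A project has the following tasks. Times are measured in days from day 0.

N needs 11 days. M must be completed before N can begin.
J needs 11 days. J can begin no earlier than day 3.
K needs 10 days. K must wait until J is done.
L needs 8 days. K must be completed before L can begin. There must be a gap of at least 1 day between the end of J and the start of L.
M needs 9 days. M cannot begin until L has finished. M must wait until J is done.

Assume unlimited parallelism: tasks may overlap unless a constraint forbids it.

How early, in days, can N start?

After its own release at day 3, J can start at day 3 and finishes at day 14.
After J (finishes day 14), K can start at day 14 and finishes at day 24.
L cannot start until K (finishes day 24); J (finishes day 14, plus 1-day gap → day 15). The controlling bound is day 24, so L finishes at 24 + 8 = day 32.
For M: L (finishes day 32); J (finishes day 14). Taking the maximum gives a start of day 32, and it finishes at 32 + 9 = day 41.
N waits on M (finishes day 41), so the earliest it can start is day 41.

41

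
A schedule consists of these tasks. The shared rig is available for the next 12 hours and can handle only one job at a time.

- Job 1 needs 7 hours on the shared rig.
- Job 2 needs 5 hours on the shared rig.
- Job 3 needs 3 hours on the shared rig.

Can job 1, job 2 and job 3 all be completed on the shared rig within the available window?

Running back to back, the jobs need 7 + 5 + 3 = 15 hours on the shared rig.
Since 15 > 12, they cannot all fit.

No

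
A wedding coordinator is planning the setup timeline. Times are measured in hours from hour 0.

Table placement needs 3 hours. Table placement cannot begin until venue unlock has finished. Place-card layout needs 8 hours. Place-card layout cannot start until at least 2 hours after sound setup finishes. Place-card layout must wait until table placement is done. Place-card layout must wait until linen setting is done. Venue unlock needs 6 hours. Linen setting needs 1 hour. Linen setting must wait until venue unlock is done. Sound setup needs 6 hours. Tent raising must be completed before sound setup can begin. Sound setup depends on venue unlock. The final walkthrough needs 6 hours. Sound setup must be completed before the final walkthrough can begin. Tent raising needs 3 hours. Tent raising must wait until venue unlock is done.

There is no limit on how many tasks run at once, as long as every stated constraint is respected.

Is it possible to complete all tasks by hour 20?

No

Nothing blocks venue unlock, so it runs from hour 0 to hour 6.
After venue unlock (finishes hour 6), linen setting can start at hour 6 and finishes at hour 7.
Table placement cannot begin until venue unlock (finishes hour 6). It runs from hour 6 to 6 + 3 = hour 9.
Tent raising waits on venue unlock (finishes hour 6), so it starts at hour 6 and finishes at 6 + 3 = hour 9.
Sound setup needs all of tent raising (finishes hour 9); venue unlock (finishes hour 6). That puts its earliest start at hour 9; it finishes at 9 + 6 = hour 15.
The final walkthrough waits on sound setup (finishes hour 15), so it starts at hour 15 and finishes at 15 + 6 = hour 21.
For place-card layout: sound setup (finishes hour 15, plus 2-hour gap → hour 17); table placement (finishes hour 9); linen setting (finishes hour 7). Taking the maximum gives a start of hour 17, and it finishes at 17 + 8 = hour 25.
The earliest everything can be done is hour 25, which is after the deadline of 20, so it is not possible.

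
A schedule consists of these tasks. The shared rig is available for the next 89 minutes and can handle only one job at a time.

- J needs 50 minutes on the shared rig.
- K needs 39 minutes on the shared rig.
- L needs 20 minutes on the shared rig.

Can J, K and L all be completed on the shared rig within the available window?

No

Running back to back, the jobs need 50 + 39 + 20 = 109 minutes on the shared rig.
Since 109 > 89, they cannot all fit.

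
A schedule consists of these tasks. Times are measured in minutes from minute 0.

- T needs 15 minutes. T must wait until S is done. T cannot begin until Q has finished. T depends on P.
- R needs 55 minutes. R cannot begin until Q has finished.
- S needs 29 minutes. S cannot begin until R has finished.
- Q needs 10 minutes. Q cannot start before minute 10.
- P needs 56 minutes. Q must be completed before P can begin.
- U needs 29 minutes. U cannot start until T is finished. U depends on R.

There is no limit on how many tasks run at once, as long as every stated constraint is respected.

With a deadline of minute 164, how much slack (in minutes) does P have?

44

Q cannot begin until its own release at minute 10. It runs from minute 10 to 10 + 10 = minute 20.
P waits on Q (finishes minute 20), so it starts at minute 20 and finishes at 20 + 56 = minute 76.

Working backward from the deadline:
To finish by minute 164, U (duration 29) must start no later than minute 135.
T feeds into U (must start by minute 135); so T must finish by minute 135 and therefore start by minute 120.
P feeds into T (must start by minute 120); so P must finish by minute 120 and therefore start by minute 64.
So P can start as early as minute 20 and as late as minute 64, giving 64 − 20 = 44 minutes of slack.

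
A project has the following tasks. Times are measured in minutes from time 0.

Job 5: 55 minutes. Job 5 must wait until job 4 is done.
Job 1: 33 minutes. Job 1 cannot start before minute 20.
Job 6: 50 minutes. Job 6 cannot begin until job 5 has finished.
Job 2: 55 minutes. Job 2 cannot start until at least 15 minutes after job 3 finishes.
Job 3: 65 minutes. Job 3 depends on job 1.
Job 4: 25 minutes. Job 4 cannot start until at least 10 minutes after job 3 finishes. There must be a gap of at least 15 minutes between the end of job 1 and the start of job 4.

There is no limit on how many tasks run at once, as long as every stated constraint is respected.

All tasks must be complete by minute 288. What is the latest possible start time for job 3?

83

To finish by minute 288, job 2 (duration 55) must start no later than minute 233.
Job 6 must finish by minute 288; it takes 50 minutes, so it must start by 288 − 50 = minute 238.
Since job 6 (must start by minute 238) depends on it, job 5 must finish by minute 238. Backing off its 55-minute duration gives a latest start of minute 183.
Job 4 must finish before job 5 (must start by minute 183). With a 25-minute duration, job 4 must start by 183 − 25 = minute 158.
Job 3 feeds job 2 (must start by minute 233, minus 15-minute gap → minute 218); job 4 (must start by minute 158, minus 10-minute gap → minute 148). Taking the minimum, job 3 must finish by minute 148 and start by 148 − 65 = minute 83.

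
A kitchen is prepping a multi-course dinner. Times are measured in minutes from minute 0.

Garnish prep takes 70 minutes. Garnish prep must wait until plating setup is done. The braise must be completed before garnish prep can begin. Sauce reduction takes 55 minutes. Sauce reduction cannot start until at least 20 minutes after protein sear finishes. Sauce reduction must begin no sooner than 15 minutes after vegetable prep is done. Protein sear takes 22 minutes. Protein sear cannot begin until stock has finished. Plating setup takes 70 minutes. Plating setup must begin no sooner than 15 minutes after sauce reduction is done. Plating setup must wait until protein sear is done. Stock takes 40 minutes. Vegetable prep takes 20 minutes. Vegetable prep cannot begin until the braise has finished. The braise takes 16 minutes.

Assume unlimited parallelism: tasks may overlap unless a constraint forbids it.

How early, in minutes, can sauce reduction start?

82

The braise can start immediately at minute 0; it finishes at minute 16.
After the braise (finishes minute 16), vegetable prep can start at minute 16 and finishes at minute 36.
Stock can start immediately at minute 0; it finishes at minute 40.
After stock (finishes minute 40), protein sear can start at minute 40 and finishes at minute 62.
Sauce reduction waits on protein sear (finishes minute 62, plus 20-minute gap → minute 82); vegetable prep (finishes minute 36, plus 15-minute gap → minute 51). The latest of these is minute 82, which is the earliest sauce reduction can start.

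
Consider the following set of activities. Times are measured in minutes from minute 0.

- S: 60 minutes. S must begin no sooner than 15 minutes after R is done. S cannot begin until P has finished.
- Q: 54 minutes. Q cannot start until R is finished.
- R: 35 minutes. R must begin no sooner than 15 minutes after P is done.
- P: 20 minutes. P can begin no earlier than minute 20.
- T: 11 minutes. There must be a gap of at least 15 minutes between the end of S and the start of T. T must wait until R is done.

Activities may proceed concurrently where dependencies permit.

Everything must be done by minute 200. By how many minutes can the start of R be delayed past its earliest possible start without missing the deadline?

P waits on its own release at minute 20, so it starts at minute 20 and finishes at 20 + 20 = minute 40.
R cannot begin until P (finishes minute 40, plus 15-minute gap → minute 55). It runs from minute 55 to 55 + 35 = minute 90.

Working backward from the deadline:
Q must finish by minute 200; it takes 54 minutes, so it must start by 200 − 54 = minute 146.
T must finish by minute 200; it takes 11 minutes, so it must start by 200 − 11 = minute 189.
Since T (must start by minute 189, minus 15-minute gap → minute 174) depends on it, S must finish by minute 174. Backing off its 60-minute duration gives a latest start of minute 114.
R must finish in time for Q (must start by minute 146); S (must start by minute 114, minus 15-minute gap → minute 99); T (must start by minute 189). The tightest is minute 99, so R must start by 99 − 35 = minute 64.
So R can start as early as minute 55 and as late as minute 64, giving 64 − 55 = 9 minutes of slack.

9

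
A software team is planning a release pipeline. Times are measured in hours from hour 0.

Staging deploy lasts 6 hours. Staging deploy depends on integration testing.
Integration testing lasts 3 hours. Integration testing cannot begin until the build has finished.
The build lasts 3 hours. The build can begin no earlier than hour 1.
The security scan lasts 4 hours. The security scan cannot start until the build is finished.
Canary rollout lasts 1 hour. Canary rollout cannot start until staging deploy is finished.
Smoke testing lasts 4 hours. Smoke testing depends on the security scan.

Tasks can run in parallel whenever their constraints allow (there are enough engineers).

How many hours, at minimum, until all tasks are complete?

14

The build waits on its own release at hour 1, so it starts at hour 1 and finishes at 1 + 3 = hour 4.
The security scan cannot begin until the build (finishes hour 4). It runs from hour 4 to 4 + 4 = hour 8.
Smoke testing waits on the security scan (finishes hour 8), so it starts at hour 8 and finishes at 8 + 4 = hour 12.
Integration testing waits on the build (finishes hour 4), so it starts at hour 4 and finishes at 4 + 3 = hour 7.
Staging deploy waits on integration testing (finishes hour 7), so it starts at hour 7 and finishes at 7 + 6 = hour 13.
Canary rollout waits on staging deploy (finishes hour 13), so it starts at hour 13 and finishes at 13 + 1 = hour 14.
All tasks are finished once the last one completes. Finish times: The build at 4, Integration testing at 7, The security scan at 8, Staging deploy at 13, Smoke testing at 12, Canary rollout at 14. The latest is hour 14.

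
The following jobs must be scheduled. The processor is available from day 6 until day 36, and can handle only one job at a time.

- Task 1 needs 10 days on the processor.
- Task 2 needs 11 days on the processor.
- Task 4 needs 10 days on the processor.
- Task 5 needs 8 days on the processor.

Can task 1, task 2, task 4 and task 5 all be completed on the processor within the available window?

No

The processor window is 36 − 6 = 30 days.
Running back to back, the jobs need 10 + 11 + 10 + 8 = 39 days on the processor.
Since 39 > 30, they cannot all fit.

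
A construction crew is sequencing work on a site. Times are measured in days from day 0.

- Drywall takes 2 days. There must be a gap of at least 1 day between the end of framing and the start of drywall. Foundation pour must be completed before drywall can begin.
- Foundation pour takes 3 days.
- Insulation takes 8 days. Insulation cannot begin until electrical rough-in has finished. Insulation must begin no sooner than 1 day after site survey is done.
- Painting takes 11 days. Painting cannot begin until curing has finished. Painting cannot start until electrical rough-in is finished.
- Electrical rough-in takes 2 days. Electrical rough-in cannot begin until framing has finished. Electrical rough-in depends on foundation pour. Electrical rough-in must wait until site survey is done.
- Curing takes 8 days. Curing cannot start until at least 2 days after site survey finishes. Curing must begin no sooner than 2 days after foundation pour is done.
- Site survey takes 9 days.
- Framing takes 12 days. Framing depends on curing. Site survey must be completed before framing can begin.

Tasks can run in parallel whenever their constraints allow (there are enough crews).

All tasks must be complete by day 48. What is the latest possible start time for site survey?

4

Insulation must finish by day 48; it takes 8 days, so it must start by 48 − 8 = day 40.
To finish by day 48, painting (duration 11) must start no later than day 37.
For electrical rough-in: insulation (must start by day 40); painting (must start by day 37). The most restrictive is day 37; with a 2-day duration, electrical rough-in must start by day 35.
Nothing follows drywall; the deadline of day 48 is its only limit. It must start by 48 − 2 = day 46.
Framing has several dependents: electrical rough-in (must start by day 35); drywall (must start by day 46, minus 1-day gap → day 45). The earliest of those limits is day 35, so framing must start by 35 − 12 = day 23.
For curing: framing (must start by day 23); painting (must start by day 37). The most restrictive is day 23; with an 8-day duration, curing must start by day 15.
Site survey feeds curing (must start by day 15, minus 2-day gap → day 13); framing (must start by day 23); electrical rough-in (must start by day 35); insulation (must start by day 40, minus 1-day gap → day 39). Taking the minimum, site survey must finish by day 13 and start by 13 − 9 = day 4.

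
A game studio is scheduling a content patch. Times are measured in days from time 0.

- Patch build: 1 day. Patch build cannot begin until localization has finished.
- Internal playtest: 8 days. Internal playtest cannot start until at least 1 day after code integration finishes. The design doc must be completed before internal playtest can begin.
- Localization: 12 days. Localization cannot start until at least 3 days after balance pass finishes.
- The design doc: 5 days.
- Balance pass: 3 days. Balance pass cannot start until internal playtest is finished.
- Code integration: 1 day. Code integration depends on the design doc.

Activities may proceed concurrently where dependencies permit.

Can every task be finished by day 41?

Yes

Nothing blocks the design doc, so it runs from day 0 to day 5.
After the design doc (finishes day 5), code integration can start at day 5 and finishes at day 6.
For internal playtest: code integration (finishes day 6, plus 1-day gap → day 7); the design doc (finishes day 5). Taking the maximum gives a start of day 7, and it finishes at 7 + 8 = day 15.
Balance pass cannot begin until internal playtest (finishes day 15). It runs from day 15 to 15 + 3 = day 18.
Localization cannot begin until balance pass (finishes day 18, plus 3-day gap → day 21). It runs from day 21 to 21 + 12 = day 33.
Patch build waits on localization (finishes day 33), so it starts at day 33 and finishes at 33 + 1 = day 34.
Every task is finished by day 34, which is no later than the deadline of 41, so the schedule is feasible.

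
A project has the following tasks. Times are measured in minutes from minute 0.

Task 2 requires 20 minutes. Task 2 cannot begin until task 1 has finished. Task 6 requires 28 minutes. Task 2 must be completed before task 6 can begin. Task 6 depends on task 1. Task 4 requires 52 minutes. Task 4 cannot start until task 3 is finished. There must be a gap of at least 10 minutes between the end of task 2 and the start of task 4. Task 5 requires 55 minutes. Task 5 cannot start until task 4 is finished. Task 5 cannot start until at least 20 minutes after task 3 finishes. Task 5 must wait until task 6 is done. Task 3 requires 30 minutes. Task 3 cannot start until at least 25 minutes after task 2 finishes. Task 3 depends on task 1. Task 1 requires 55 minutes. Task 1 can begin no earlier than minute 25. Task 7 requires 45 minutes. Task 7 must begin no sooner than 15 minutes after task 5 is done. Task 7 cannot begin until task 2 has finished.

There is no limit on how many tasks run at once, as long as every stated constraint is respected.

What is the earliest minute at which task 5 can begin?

207

After its own release at minute 25, task 1 can start at minute 25 and finishes at minute 80.
After task 1 (finishes minute 80), task 2 can start at minute 80 and finishes at minute 100.
For task 6: task 2 (finishes minute 100); task 1 (finishes minute 80). Taking the maximum gives a start of minute 100, and it finishes at 100 + 28 = minute 128.
Task 3 needs all of task 2 (finishes minute 100, plus 25-minute gap → minute 125); task 1 (finishes minute 80). That puts its earliest start at minute 125; it finishes at 125 + 30 = minute 155.
Task 4 has to wait for task 3 (finishes minute 155); task 2 (finishes minute 100, plus 10-minute gap → minute 110). The latest of these is minute 155, so task 4 runs minute 155 to 155 + 52 = minute 207.
Task 5 waits on task 4 (finishes minute 207); task 3 (finishes minute 155, plus 20-minute gap → minute 175); task 6 (finishes minute 128). The latest of these is minute 207, which is the earliest task 5 can start.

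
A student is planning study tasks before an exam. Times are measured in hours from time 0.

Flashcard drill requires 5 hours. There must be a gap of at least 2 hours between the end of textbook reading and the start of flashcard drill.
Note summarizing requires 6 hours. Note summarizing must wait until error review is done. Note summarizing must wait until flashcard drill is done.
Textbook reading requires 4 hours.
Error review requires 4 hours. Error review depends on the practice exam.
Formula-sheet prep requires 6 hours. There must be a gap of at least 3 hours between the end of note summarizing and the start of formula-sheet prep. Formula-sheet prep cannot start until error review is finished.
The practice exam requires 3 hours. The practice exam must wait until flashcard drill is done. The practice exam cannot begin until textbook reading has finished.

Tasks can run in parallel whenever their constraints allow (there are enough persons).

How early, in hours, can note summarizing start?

18

Nothing blocks textbook reading, so it runs from hour 0 to hour 4.
Flashcard drill cannot begin until textbook reading (finishes hour 4, plus 2-hour gap → hour 6). It runs from hour 6 to 6 + 5 = hour 11.
The practice exam has to wait for flashcard drill (finishes hour 11); textbook reading (finishes hour 4). The latest of these is hour 11, so the practice exam runs hour 11 to 11 + 3 = hour 14.
Error review waits on the practice exam (finishes hour 14), so it starts at hour 14 and finishes at 14 + 4 = hour 18.
Note summarizing waits on error review (finishes hour 18); flashcard drill (finishes hour 11). The latest of these is hour 18, which is the earliest note summarizing can start.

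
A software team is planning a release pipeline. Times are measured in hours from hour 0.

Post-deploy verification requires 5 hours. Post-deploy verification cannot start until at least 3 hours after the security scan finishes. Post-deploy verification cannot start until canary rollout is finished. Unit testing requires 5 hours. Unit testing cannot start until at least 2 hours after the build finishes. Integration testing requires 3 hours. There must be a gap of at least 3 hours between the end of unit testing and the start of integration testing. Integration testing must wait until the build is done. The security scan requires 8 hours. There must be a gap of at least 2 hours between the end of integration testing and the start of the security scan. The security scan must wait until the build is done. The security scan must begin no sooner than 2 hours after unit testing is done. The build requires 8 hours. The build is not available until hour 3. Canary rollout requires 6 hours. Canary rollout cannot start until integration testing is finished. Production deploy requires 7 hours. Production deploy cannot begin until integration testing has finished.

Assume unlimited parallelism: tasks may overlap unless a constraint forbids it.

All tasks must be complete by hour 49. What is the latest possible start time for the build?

10

Post-deploy verification has no dependents, so it just needs to finish by hour 49. Starting by 49 − 5 = hour 44 achieves that.
Since post-deploy verification (must start by hour 44, minus 3-hour gap → hour 41) depends on it, the security scan must finish by hour 41. Backing off its 8-hour duration gives a latest start of hour 33.
Canary rollout feeds into post-deploy verification (must start by hour 44); so canary rollout must finish by hour 44 and therefore start by hour 38.
To finish by hour 49, production deploy (duration 7) must start no later than hour 42.
For integration testing: the security scan (must start by hour 33, minus 2-hour gap → hour 31); canary rollout (must start by hour 38); production deploy (must start by hour 42). The most restrictive is hour 31; with a 3-hour duration, integration testing must start by hour 28.
Unit testing must finish in time for integration testing (must start by hour 28, minus 3-hour gap → hour 25); the security scan (must start by hour 33, minus 2-hour gap → hour 31). The tightest is hour 25, so unit testing must start by 25 − 5 = hour 20.
The build has several dependents: unit testing (must start by hour 20, minus 2-hour gap → hour 18); integration testing (must start by hour 28); the security scan (must start by hour 33). The earliest of those limits is hour 18, so the build must start by 18 − 8 = hour 10.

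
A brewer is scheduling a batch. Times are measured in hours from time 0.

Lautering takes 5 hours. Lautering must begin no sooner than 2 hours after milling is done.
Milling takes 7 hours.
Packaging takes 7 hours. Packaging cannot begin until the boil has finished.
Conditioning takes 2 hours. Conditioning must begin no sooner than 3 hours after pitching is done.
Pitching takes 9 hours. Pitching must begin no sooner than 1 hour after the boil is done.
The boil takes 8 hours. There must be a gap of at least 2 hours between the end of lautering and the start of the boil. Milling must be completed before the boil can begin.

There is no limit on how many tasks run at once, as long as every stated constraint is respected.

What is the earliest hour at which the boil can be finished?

24

Milling can start immediately at hour 0; it finishes at hour 7.
After milling (finishes hour 7, plus 2-hour gap → hour 9), lautering can start at hour 9 and finishes at hour 14.
The boil needs all of lautering (finishes hour 14, plus 2-hour gap → hour 16); milling (finishes hour 7). That puts its earliest start at hour 16; it finishes at 16 + 8 = hour 24.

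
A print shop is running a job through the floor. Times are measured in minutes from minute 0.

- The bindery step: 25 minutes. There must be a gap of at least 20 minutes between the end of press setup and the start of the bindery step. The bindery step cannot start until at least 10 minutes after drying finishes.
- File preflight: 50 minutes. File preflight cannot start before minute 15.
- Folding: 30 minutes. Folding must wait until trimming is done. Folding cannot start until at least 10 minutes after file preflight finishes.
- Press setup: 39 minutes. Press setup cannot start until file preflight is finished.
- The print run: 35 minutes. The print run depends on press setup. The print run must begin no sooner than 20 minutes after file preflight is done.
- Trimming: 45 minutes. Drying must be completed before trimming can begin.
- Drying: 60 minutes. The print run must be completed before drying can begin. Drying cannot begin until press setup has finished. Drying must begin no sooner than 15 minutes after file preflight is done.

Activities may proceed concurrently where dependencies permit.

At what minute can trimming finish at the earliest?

File preflight cannot begin until its own release at minute 15. It runs from minute 15 to 15 + 50 = minute 65.
After file preflight (finishes minute 65), press setup can start at minute 65 and finishes at minute 104.
The print run has to wait for press setup (finishes minute 104); file preflight (finishes minute 65, plus 20-minute gap → minute 85). The latest of these is minute 104, so the print run runs minute 104 to 104 + 35 = minute 139.
Drying has to wait for the print run (finishes minute 139); press setup (finishes minute 104); file preflight (finishes minute 65, plus 15-minute gap → minute 80). The latest of these is minute 139, so drying runs minute 139 to 139 + 60 = minute 199.
Trimming cannot begin until drying (finishes minute 199). It runs from minute 199 to 199 + 45 = minute 244.

244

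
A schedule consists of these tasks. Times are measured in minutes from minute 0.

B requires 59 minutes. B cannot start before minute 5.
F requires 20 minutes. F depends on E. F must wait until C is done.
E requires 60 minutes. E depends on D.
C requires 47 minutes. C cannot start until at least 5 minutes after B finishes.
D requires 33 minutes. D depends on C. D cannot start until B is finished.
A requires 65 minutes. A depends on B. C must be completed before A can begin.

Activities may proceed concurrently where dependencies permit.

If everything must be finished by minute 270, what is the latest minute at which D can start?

F must finish by minute 270; it takes 20 minutes, so it must start by 270 − 20 = minute 250.
E must finish before F (must start by minute 250). With a 60-minute duration, E must start by 250 − 60 = minute 190.
D must finish before E (must start by minute 190). With a 33-minute duration, D must start by 190 − 33 = minute 157.

157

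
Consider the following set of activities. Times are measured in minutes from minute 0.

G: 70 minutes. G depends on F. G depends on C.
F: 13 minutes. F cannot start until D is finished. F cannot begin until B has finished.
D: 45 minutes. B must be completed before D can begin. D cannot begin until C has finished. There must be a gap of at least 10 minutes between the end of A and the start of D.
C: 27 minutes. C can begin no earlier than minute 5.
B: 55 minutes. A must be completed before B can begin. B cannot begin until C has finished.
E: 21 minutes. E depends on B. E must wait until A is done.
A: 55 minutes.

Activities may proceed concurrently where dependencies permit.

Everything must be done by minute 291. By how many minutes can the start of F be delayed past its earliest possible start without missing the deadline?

53

C cannot begin until its own release at minute 5. It runs from minute 5 to 5 + 27 = minute 32.
Nothing blocks A, so it runs from minute 0 to minute 55.
B needs all of A (finishes minute 55); C (finishes minute 32). That puts its earliest start at minute 55; it finishes at 55 + 55 = minute 110.
D cannot start until B (finishes minute 110); C (finishes minute 32); A (finishes minute 55, plus 10-minute gap → minute 65). The controlling bound is minute 110, so D finishes at 110 + 45 = minute 155.
F has to wait for D (finishes minute 155); B (finishes minute 110). The latest of these is minute 155, so F runs minute 155 to 155 + 13 = minute 168.

Working backward from the deadline:
G has no dependents, so it just needs to finish by minute 291. Starting by 291 − 70 = minute 221 achieves that.
F must finish before G (must start by minute 221). With a 13-minute duration, F must start by 221 − 13 = minute 208.
So F can start as early as minute 155 and as late as minute 208, giving 208 − 155 = 53 minutes of slack.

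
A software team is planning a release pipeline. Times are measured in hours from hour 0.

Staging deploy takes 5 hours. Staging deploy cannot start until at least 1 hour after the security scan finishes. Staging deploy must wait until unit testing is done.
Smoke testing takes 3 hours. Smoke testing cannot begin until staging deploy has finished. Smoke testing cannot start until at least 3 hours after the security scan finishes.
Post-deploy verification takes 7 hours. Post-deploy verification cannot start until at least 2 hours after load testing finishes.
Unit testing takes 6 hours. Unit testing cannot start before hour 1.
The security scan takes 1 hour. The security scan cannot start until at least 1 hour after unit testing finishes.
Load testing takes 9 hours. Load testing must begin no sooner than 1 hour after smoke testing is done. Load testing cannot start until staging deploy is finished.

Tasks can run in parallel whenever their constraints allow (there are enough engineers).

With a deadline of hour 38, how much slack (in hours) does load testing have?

1

Unit testing cannot begin until its own release at hour 1. It runs from hour 1 to 1 + 6 = hour 7.
The security scan cannot begin until unit testing (finishes hour 7, plus 1-hour gap → hour 8). It runs from hour 8 to 8 + 1 = hour 9.
For staging deploy: the security scan (finishes hour 9, plus 1-hour gap → hour 10); unit testing (finishes hour 7). Taking the maximum gives a start of hour 10, and it finishes at 10 + 5 = hour 15.
Smoke testing cannot start until staging deploy (finishes hour 15); the security scan (finishes hour 9, plus 3-hour gap → hour 12). The controlling bound is hour 15, so smoke testing finishes at 15 + 3 = hour 18.
Load testing needs all of smoke testing (finishes hour 18, plus 1-hour gap → hour 19); staging deploy (finishes hour 15). That puts its earliest start at hour 19; it finishes at 19 + 9 = hour 28.

Working backward from the deadline:
To finish by hour 38, post-deploy verification (duration 7) must start no later than hour 31.
Load testing has to be done before post-deploy verification (must start by hour 31, minus 2-hour gap → hour 29). That means finishing by hour 29, i.e. starting by 29 − 9 = hour 20.
So load testing can start as early as hour 19 and as late as hour 20, giving 20 − 19 = 1 hour of slack.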